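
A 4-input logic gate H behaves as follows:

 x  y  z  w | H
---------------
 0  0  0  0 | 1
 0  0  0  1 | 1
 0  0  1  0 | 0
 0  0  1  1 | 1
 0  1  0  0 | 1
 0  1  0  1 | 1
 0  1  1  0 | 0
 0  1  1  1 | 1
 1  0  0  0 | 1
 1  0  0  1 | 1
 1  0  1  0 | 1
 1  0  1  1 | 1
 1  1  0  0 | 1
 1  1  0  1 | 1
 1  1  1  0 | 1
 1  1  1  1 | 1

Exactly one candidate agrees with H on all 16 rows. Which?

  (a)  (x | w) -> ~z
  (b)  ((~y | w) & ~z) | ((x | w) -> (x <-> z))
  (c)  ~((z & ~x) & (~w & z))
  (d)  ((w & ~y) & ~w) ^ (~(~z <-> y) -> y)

(a) fails at (0,0,1,0): the formula yields 1, H is 0.
(b) fails at (0,0,1,0): the formula yields 1, H is 0.
(d) fails at (0,0,0,0): the formula yields 0, H is 1.
That leaves (c). Evaluating it on every row reproduces the table of H exactly.

c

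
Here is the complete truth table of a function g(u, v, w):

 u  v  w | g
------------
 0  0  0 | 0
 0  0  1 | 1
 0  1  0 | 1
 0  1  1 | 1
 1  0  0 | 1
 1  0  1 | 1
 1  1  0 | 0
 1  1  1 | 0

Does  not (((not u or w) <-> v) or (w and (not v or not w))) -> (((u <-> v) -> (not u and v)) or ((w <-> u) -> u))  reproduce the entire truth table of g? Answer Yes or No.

No

Evaluate not (((not u or w) <-> v) or (w and (not v or not w))) -> (((u <-> v) -> (not u and v)) or ((w <-> u) -> u)) on each row and compare to g:
  u=0, v=0, w=0: formula gives 0, g = 0 ✓
  u=0, v=0, w=1: formula gives 1, g = 1 ✓
  u=0, v=1, w=0: formula gives 1, g = 1 ✓
  u=0, v=1, w=1: formula gives 1, g = 1 ✓
  u=1, v=0, w=0: formula gives 1, g = 1 ✓
  …
  u=1, v=1, w=0: formula gives 1, but g = 0 ✗
Since they disagree at (1,1,0), the expression is not a correct formula for g.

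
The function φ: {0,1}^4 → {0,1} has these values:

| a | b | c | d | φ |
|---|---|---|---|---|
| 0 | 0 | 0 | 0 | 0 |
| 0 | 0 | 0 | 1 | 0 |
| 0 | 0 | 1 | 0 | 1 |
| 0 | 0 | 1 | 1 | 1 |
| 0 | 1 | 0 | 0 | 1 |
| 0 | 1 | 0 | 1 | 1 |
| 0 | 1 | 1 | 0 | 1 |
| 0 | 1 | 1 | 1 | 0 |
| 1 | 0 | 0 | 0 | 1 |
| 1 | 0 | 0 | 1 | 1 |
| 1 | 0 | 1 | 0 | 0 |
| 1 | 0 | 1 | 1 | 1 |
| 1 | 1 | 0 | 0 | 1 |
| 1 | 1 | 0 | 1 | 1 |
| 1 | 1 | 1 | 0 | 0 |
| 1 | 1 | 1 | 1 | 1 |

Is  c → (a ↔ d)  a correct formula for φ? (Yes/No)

Evaluate c → (a ↔ d) on each row and compare to φ:
  a=0, b=0, c=0, d=0: formula gives 1, but φ = 0 ✗
Since they disagree at (0,0,0,0), the expression is not a correct formula for φ.

No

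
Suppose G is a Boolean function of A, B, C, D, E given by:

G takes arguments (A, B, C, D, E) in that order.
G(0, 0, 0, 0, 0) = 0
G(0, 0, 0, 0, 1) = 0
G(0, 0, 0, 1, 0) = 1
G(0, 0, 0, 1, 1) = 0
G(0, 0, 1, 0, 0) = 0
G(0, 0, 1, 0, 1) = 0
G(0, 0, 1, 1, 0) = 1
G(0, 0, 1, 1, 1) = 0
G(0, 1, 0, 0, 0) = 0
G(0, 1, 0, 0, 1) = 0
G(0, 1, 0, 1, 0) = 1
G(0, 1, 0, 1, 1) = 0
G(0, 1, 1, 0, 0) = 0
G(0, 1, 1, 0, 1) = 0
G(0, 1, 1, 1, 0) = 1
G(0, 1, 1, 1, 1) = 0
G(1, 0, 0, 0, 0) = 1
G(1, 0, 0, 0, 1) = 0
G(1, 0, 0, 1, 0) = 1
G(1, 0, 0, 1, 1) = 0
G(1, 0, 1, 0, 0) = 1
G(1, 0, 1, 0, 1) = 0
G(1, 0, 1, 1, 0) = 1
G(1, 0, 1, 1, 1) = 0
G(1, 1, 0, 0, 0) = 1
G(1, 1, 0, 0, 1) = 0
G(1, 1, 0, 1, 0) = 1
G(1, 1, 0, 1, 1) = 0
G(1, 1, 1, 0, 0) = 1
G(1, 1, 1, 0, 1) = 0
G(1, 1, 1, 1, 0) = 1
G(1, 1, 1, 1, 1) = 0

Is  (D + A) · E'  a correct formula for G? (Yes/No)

Yes

Check the formula against G row by row:
  A=0, B=0, C=0, D=0, E=0: formula gives 0, G = 0 ✓
  A=0, B=0, C=0, D=0, E=1: formula gives 0, G = 0 ✓
  A=0, B=0, C=0, D=1, E=0: formula gives 1, G = 1 ✓
  A=0, B=0, C=0, D=1, E=1: formula gives 0, G = 0 ✓
  … (the remaining 28 rows also agree.)
Every row agrees, so the formula is equivalent.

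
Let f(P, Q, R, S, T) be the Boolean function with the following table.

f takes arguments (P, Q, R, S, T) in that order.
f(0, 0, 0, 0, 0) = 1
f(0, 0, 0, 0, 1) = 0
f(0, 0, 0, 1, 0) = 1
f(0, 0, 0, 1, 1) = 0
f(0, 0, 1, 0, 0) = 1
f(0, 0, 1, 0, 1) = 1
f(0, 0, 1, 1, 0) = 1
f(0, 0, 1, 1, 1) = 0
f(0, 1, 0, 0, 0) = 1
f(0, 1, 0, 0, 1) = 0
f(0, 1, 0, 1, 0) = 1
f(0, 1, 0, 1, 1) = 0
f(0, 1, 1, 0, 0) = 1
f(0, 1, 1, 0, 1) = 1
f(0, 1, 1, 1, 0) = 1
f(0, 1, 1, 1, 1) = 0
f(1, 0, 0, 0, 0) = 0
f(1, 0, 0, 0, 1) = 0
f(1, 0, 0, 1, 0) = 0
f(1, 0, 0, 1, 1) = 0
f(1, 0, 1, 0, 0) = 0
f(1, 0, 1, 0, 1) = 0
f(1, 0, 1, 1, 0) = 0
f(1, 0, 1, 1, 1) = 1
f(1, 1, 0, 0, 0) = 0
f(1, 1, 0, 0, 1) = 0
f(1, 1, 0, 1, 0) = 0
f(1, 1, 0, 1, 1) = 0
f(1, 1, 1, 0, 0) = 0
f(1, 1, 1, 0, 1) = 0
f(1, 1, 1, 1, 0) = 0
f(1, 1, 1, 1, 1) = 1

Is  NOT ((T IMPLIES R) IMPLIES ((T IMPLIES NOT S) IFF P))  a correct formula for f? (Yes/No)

Yes

Test each input against both f and the formula:
  P=0, Q=0, R=0, S=0, T=0: formula gives 1, f = 1 ✓
  P=0, Q=0, R=0, S=0, T=1: formula gives 0, f = 0 ✓
  P=0, Q=0, R=0, S=1, T=0: formula gives 1, f = 1 ✓
  P=0, Q=0, R=0, S=1, T=1: formula gives 0, f = 0 ✓
  …and likewise for the remaining 28 rows.
No disagreement on any input; they are logically equivalent.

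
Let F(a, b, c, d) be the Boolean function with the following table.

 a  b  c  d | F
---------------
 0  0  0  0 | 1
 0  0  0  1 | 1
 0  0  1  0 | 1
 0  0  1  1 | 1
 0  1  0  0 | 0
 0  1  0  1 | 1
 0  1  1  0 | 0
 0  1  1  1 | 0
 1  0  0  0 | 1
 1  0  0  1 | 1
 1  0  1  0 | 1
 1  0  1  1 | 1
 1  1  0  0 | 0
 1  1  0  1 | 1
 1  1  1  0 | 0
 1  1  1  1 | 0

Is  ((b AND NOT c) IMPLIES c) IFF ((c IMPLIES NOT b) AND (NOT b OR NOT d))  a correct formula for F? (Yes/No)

Check the formula against F row by row:
  a=0, b=0, c=0, d=0: formula gives 1, F = 1 ✓
  a=0, b=0, c=0, d=1: formula gives 1, F = 1 ✓
  a=0, b=0, c=1, d=0: formula gives 1, F = 1 ✓
  a=0, b=0, c=1, d=1: formula gives 1, F = 1 ✓
  … (the remaining 12 rows also agree.)
All 16 rows match — the expression computes F exactly.

Yes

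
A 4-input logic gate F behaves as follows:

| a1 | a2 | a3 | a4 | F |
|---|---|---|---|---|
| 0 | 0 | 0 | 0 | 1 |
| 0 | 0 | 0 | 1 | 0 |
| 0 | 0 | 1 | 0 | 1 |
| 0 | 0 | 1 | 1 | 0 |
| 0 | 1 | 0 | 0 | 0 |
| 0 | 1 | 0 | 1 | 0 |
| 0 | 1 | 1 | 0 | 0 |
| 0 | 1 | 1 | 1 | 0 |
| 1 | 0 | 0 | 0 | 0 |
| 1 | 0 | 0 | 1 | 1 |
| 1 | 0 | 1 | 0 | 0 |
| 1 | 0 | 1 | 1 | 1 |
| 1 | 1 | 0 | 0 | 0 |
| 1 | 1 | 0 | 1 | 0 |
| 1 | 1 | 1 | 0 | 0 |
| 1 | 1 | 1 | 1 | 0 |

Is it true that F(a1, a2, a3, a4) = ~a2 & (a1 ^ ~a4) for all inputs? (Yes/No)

Yes

Test each input against both F and the formula:
  a1=0, a2=0, a3=0, a4=0: formula gives 1, F = 1 ✓
  a1=0, a2=0, a3=0, a4=1: formula gives 0, F = 0 ✓
  a1=0, a2=0, a3=1, a4=0: formula gives 1, F = 1 ✓
  a1=0, a2=0, a3=1, a4=1: formula gives 0, F = 0 ✓
  … (the remaining 12 rows also agree.)
All 16 rows match — the expression computes F exactly.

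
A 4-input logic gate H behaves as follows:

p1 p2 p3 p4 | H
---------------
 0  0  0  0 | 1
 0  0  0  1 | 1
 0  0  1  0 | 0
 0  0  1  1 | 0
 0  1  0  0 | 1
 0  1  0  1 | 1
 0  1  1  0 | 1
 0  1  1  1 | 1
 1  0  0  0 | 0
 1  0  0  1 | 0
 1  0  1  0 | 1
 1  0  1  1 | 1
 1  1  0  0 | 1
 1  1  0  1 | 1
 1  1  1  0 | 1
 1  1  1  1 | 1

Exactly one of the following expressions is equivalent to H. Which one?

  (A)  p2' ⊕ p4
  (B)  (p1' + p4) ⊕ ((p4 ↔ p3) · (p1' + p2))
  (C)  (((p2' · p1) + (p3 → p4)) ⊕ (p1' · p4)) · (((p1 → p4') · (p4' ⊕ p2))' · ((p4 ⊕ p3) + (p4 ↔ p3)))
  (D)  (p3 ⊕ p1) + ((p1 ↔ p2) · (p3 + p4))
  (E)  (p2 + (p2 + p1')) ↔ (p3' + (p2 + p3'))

(A) fails at (0,0,0,1): the formula yields 0, H is 1.
(B) fails at (0,0,0,0): the formula yields 0, H is 1.
(C) fails at (0,0,0,0): the formula yields 0, H is 1.
(D) fails at (0,0,0,0): the formula yields 0, H is 1.
(E) is the remaining candidate, and it agrees with H on all 16 inputs.

E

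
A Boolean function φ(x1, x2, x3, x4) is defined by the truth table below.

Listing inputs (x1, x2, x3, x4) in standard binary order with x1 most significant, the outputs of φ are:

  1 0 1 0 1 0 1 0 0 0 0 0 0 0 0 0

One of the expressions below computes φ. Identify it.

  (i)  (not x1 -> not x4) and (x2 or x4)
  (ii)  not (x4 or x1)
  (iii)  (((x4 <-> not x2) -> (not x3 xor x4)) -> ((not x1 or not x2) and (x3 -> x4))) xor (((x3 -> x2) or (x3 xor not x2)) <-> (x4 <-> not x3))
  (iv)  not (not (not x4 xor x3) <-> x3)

ii

(i): at (0,0,0,0) it gives 0, but φ = 1 — eliminated.
(iii): at (0,0,1,0) it gives 0, but φ = 1 — eliminated.
(iv): at (0,0,0,0) it gives 0, but φ = 1 — eliminated.
Only (ii) survives; checking it on all 16 rows confirms it matches φ.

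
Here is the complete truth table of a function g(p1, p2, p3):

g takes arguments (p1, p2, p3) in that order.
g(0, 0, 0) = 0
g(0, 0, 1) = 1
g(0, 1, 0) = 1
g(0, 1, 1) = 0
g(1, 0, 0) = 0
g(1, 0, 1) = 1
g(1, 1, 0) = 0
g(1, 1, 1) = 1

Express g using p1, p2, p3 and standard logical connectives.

g=1 on 4 inputs: (0,0,1), (0,1,0), (1,0,1), (1,1,1). Reading each as a conjunction of literals (¬p1·¬p2·p3, ¬p1·p2·¬p3, p1·¬p2·p3, p1·p2·p3) and taking the OR gives the canonical DNF.

g(p1, p2, p3) = ((((NOT p1 AND NOT p2) AND p3) OR ((NOT p1 AND p2) AND NOT p3)) OR ((p1 AND NOT p2) AND p3)) OR ((p1 AND p2) AND p3)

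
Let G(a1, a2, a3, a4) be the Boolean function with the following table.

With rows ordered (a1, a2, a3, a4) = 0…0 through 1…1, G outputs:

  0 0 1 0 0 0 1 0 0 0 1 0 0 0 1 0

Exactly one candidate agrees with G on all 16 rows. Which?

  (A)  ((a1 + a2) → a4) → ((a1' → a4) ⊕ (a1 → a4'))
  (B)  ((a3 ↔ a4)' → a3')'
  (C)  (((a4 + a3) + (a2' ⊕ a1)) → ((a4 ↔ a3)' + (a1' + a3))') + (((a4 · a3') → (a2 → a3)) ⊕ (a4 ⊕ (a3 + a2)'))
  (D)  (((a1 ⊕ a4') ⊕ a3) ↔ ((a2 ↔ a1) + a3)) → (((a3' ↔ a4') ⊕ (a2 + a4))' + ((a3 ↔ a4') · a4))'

B

(A) fails at (0,0,0,0): the formula yields 1, G is 0.
(C) fails at (0,0,0,1): the formula yields 1, G is 0.
(D) fails at (0,0,0,0): the formula yields 1, G is 0.
That leaves (B). Evaluating it on every row reproduces the table of G exactly.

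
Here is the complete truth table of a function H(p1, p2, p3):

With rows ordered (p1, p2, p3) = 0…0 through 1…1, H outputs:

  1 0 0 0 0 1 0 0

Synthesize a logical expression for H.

H(p1, p2, p3) = ((~p1 & ~p2) & ~p3) | ((p1 & ~p2) & p3)

H=1 on 2 inputs: (0,0,0), (1,0,1). Reading each as a conjunction of literals (¬p1·¬p2·¬p3, p1·¬p2·p3) and taking the OR gives the canonical DNF.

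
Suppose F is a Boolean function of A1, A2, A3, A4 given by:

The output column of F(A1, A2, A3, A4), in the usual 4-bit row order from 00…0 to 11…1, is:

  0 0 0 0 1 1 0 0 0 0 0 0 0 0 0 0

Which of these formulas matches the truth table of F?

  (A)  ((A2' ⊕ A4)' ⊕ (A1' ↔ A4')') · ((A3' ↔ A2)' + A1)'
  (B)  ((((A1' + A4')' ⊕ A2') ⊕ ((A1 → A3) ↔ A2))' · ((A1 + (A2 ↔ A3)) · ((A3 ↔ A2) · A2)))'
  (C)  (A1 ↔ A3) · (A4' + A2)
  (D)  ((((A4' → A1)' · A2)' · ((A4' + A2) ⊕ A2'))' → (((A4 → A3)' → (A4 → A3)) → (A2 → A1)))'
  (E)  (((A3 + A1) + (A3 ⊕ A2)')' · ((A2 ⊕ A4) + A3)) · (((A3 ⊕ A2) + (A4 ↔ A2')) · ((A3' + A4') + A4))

(B) fails at (0,0,0,0): the formula yields 1, F is 0.
(C) fails at (0,0,0,0): the formula yields 1, F is 0.
(D) fails at (0,1,0,1): the formula yields 0, F is 1.
(E) fails at (0,1,0,1): the formula yields 0, F is 1.
Only (A) survives; checking it on all 16 rows confirms it matches F.

A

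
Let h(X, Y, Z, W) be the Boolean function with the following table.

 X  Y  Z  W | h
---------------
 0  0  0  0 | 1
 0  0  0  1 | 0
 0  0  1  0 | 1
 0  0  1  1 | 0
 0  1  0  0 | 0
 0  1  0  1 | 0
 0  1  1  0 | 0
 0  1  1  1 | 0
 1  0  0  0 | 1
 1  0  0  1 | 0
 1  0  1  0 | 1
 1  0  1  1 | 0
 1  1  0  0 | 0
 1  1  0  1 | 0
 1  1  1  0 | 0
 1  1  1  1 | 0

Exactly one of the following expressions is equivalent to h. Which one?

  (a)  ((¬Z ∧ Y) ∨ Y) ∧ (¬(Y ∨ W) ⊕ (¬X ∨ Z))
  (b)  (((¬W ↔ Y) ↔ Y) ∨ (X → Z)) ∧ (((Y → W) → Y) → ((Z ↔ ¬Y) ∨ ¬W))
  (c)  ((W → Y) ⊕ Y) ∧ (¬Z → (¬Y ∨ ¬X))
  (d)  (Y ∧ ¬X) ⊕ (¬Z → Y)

(a): at (0,0,0,0) it gives 0, but h = 1 — eliminated.
(b): at (0,0,0,1) it gives 1, but h = 0 — eliminated.
(d): at (0,0,0,0) it gives 0, but h = 1 — eliminated.
That leaves (c). Evaluating it on every row reproduces the table of h exactly.

c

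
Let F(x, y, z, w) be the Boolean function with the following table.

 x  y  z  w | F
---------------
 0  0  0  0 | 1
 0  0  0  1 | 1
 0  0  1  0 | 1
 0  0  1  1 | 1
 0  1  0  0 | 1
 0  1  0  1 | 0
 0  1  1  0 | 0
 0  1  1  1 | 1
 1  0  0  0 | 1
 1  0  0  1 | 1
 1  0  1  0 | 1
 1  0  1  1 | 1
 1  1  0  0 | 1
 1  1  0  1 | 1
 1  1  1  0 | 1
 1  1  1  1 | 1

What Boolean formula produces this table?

The 0-rows are (0,1,0,1), (0,1,1,0). Take each as a conjunction (¬x·y·¬z·w, ¬x·y·z·¬w), form their disjunction, and complement — that gives a formula that is 1 everywhere F is.

F(x, y, z, w) = ((((x' · y) · z') · w) + (((x' · y) · z) · w'))'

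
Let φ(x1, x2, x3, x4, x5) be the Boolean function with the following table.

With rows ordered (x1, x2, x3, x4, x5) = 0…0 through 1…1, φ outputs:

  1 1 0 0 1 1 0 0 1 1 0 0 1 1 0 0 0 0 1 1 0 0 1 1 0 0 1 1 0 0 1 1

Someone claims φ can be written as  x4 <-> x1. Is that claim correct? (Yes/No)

Test each input against both φ and the formula:
  x1=0, x2=0, x3=0, x4=0, x5=0: formula gives 1, φ = 1 ✓
  x1=0, x2=0, x3=0, x4=0, x5=1: formula gives 1, φ = 1 ✓
  x1=0, x2=0, x3=0, x4=1, x5=0: formula gives 0, φ = 0 ✓
  x1=0, x2=0, x3=0, x4=1, x5=1: formula gives 0, φ = 0 ✓
  …and likewise for the remaining 28 rows.
No disagreement on any input; they are logically equivalent.

Yes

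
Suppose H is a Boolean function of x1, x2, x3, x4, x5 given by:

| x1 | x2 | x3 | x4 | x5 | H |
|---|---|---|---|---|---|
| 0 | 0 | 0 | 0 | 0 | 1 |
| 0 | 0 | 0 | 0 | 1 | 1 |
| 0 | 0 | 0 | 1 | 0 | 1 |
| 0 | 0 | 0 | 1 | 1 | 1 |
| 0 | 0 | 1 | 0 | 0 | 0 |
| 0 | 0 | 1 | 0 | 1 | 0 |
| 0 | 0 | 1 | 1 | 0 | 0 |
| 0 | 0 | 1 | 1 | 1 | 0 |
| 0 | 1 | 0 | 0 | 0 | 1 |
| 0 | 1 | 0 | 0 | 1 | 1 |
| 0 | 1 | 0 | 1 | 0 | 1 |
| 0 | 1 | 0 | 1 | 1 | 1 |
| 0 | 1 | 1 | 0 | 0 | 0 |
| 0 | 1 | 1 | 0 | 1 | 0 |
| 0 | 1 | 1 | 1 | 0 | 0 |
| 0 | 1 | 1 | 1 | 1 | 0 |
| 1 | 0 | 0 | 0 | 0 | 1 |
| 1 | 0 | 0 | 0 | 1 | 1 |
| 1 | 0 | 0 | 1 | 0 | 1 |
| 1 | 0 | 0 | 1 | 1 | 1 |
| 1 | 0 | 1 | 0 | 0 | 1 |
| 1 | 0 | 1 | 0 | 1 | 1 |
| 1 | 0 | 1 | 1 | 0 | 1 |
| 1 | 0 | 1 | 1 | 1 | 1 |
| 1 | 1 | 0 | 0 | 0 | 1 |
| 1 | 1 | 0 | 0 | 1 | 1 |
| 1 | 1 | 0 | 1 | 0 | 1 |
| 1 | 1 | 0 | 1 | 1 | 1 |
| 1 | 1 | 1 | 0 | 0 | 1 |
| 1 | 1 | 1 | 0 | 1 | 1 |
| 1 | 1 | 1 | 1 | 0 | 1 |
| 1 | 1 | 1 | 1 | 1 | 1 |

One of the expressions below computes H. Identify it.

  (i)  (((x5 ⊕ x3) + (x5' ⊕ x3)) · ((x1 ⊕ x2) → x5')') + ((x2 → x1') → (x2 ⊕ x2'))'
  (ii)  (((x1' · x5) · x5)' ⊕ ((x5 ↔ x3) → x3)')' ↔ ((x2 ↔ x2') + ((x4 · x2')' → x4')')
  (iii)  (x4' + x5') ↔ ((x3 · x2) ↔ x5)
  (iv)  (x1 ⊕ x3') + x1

(i) disagrees with H on (0,0,0,0,0) (formula → 0, table → 1); rule it out.
(ii) disagrees with H on (0,0,0,0,0) (formula → 0, table → 1); rule it out.
(iii) disagrees with H on (0,0,0,0,1) (formula → 0, table → 1); rule it out.
That leaves (iv). Evaluating it on every row reproduces the table of H exactly.

iv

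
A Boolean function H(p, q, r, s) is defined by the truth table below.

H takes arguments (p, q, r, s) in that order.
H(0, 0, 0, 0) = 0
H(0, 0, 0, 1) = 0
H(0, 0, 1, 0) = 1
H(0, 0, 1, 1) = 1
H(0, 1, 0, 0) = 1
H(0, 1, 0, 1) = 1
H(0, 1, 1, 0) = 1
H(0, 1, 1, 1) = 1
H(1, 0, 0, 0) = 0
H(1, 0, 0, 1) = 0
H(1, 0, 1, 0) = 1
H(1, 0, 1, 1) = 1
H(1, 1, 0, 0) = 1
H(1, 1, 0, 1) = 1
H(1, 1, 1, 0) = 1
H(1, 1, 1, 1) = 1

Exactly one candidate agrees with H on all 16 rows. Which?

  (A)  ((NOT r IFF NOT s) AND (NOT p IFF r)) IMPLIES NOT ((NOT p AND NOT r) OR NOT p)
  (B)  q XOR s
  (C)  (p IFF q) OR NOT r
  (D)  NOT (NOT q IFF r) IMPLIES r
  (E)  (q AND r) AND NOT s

D

(A): at (0,0,0,0) it gives 1, but H = 0 — eliminated.
(B): at (0,0,0,1) it gives 1, but H = 0 — eliminated.
(C): at (0,0,0,0) it gives 1, but H = 0 — eliminated.
(E): at (0,0,1,0) it gives 0, but H = 1 — eliminated.
That leaves (D). Evaluating it on every row reproduces the table of H exactly.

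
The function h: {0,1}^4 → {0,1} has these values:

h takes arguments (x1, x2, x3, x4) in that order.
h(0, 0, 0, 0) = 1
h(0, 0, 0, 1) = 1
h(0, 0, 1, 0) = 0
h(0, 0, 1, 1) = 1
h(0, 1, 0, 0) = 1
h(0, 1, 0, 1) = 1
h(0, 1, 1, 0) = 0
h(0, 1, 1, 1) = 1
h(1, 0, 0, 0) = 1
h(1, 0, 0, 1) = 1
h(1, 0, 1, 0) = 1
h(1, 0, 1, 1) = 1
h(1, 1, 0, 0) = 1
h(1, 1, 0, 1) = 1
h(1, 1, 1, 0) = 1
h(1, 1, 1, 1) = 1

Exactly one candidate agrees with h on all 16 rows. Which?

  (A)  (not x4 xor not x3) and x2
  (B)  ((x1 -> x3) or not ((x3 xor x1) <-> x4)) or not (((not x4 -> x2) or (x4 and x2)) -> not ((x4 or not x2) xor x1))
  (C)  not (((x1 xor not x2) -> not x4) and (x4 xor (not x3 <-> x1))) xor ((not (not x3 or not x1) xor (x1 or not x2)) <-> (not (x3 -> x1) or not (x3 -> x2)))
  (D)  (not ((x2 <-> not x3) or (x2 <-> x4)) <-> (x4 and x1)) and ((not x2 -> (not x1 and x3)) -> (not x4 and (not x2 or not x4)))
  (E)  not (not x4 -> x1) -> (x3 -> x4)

(A) disagrees with h on (0,0,0,0) (formula → 0, table → 1); rule it out.
(B) disagrees with h on (0,0,1,0) (formula → 1, table → 0); rule it out.
(C) disagrees with h on (0,0,1,0) (formula → 1, table → 0); rule it out.
(D) disagrees with h on (0,0,0,1) (formula → 0, table → 1); rule it out.
Only (E) survives; checking it on all 16 rows confirms it matches h.

E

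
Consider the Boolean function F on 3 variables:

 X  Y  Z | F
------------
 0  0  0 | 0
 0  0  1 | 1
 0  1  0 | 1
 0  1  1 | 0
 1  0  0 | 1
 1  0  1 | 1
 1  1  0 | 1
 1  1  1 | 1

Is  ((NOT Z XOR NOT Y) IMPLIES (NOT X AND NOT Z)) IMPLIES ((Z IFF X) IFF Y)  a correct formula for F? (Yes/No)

Yes

Test each input against both F and the formula:
  X=0, Y=0, Z=0: formula gives 0, F = 0 ✓
  X=0, Y=0, Z=1: formula gives 1, F = 1 ✓
  X=0, Y=1, Z=0: formula gives 1, F = 1 ✓
  X=0, Y=1, Z=1: formula gives 0, F = 0 ✓
  X=1, Y=0, Z=0: formula gives 1, F = 1 ✓
  …and likewise for the remaining 3 rows.
No disagreement on any input; they are logically equivalent.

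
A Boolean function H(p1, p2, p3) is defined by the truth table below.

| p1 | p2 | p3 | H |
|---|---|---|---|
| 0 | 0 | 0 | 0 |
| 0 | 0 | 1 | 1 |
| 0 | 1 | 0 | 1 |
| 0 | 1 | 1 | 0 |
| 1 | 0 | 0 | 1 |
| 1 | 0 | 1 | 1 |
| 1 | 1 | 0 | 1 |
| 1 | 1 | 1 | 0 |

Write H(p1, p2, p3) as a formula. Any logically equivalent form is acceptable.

H(p1, p2, p3) = not ((((not p1 and not p2) and not p3) or ((not p1 and p2) and p3)) or ((p1 and p2) and p3))

The 0-rows are (0,0,0), (0,1,1), (1,1,1). Take each as a conjunction (¬p1·¬p2·¬p3, ¬p1·p2·p3, p1·p2·p3), form their disjunction, and complement — that gives a formula that is 1 everywhere H is.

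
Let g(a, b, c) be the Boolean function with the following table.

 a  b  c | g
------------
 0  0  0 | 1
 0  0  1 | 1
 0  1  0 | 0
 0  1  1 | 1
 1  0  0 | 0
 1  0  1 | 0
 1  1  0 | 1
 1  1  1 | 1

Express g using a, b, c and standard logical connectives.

g is 0 on only 3 rows — (0,1,0), (1,0,0), (1,0,1). Writing each as a minterm (¬a·b·¬c, a·¬b·¬c, a·¬b·c) and OR-ing them characterizes exactly where g=0, so g is the negation of that disjunction.

g(a, b, c) = ¬((((¬a ∧ b) ∧ ¬c) ∨ ((a ∧ ¬b) ∧ ¬c)) ∨ ((a ∧ ¬b) ∧ c))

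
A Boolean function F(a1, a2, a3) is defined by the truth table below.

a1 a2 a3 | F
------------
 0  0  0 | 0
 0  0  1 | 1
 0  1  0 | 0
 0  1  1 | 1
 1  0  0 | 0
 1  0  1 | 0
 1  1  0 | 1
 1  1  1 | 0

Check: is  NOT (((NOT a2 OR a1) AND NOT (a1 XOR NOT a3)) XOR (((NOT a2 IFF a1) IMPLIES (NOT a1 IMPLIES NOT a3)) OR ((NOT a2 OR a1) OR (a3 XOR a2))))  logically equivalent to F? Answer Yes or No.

No

Check the formula against F row by row:
  a1=0, a2=0, a3=0: formula gives 0, F = 0 ✓
  a1=0, a2=0, a3=1: formula gives 1, F = 1 ✓
  a1=0, a2=1, a3=0: formula gives 0, F = 0 ✓
  a1=0, a2=1, a3=1: formula gives 1, F = 1 ✓
  a1=1, a2=0, a3=0: formula gives 1, but F = 0 ✗
Row (1,0,0) is a counterexample, so the formula is not equivalent to F.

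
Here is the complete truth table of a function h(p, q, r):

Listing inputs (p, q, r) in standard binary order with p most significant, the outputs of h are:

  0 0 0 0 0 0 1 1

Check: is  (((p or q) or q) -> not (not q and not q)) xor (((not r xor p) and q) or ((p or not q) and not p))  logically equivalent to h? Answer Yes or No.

Check the formula against h row by row:
  p=0, q=0, r=0: formula gives 0, h = 0 ✓
  p=0, q=0, r=1: formula gives 0, h = 0 ✓
  p=0, q=1, r=0: formula gives 0, h = 0 ✓
  p=0, q=1, r=1: formula gives 1, but h = 0 ✗
A single disagreement suffices: at (0,1,1) they differ, so the formula does not compute h.

No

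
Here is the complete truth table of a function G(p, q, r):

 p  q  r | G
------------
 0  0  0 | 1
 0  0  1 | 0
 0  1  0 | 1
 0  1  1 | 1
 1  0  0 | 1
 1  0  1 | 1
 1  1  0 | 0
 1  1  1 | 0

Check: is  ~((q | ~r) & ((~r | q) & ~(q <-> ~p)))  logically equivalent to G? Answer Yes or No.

Test each input against both G and the formula:
  p=0, q=0, r=0: formula gives 0, but G = 1 ✗
Since they disagree at (0,0,0), the expression is not a correct formula for G.

No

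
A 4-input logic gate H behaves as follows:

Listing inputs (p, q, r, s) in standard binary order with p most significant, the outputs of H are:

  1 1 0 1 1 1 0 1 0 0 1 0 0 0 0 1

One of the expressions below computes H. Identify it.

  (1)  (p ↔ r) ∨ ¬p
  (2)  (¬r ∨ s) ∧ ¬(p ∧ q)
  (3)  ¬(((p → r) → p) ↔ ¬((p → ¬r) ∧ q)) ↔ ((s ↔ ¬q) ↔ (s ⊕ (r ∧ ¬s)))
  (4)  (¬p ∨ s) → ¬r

(1): at (0,0,1,0) it gives 1, but H = 0 — eliminated.
(2): at (1,0,0,0) it gives 1, but H = 0 — eliminated.
(4): at (0,0,1,1) it gives 0, but H = 1 — eliminated.
That leaves (3). Evaluating it on every row reproduces the table of H exactly.

3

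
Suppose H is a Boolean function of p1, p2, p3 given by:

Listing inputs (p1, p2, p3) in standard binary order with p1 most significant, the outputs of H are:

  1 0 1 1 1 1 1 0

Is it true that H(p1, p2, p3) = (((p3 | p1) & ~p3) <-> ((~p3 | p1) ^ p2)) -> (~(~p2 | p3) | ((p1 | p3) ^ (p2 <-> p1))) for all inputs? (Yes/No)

Test each input against both H and the formula:
  p1=0, p2=0, p3=0: formula gives 1, H = 1 ✓
  p1=0, p2=0, p3=1: formula gives 0, H = 0 ✓
  p1=0, p2=1, p3=0: formula gives 1, H = 1 ✓
  p1=0, p2=1, p3=1: formula gives 1, H = 1 ✓
  p1=1, p2=0, p3=0: formula gives 1, H = 1 ✓
  … (the remaining 3 rows also agree.)
All 8 rows match — the expression computes H exactly.

Yes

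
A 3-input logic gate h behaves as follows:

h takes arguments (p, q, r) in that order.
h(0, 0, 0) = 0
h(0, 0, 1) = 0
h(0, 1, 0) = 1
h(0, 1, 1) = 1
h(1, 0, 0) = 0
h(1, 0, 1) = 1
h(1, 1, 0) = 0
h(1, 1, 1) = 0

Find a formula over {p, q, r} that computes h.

The 1-rows are (0,1,0), (0,1,1), (1,0,1). Each contributes one minterm — ¬p·q·¬r; ¬p·q·r; p·¬q·r — and their disjunction is a sum-of-products form of h.

h(p, q, r) = (((¬p ∧ q) ∧ ¬r) ∨ ((¬p ∧ q) ∧ r)) ∨ ((p ∧ ¬q) ∧ r)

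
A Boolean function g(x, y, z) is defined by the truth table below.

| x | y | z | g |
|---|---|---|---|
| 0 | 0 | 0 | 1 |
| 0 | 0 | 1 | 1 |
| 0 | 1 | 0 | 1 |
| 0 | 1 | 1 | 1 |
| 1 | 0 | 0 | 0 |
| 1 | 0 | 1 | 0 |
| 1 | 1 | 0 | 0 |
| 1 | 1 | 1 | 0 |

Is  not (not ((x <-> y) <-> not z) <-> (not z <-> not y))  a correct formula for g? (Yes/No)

Yes

Test each input against both g and the formula:
  x=0, y=0, z=0: formula gives 1, g = 1 ✓
  x=0, y=0, z=1: formula gives 1, g = 1 ✓
  x=0, y=1, z=0: formula gives 1, g = 1 ✓
  x=0, y=1, z=1: formula gives 1, g = 1 ✓
  x=1, y=0, z=0: formula gives 0, g = 0 ✓
  …and likewise for the remaining 3 rows.
Every row agrees, so the formula is equivalent.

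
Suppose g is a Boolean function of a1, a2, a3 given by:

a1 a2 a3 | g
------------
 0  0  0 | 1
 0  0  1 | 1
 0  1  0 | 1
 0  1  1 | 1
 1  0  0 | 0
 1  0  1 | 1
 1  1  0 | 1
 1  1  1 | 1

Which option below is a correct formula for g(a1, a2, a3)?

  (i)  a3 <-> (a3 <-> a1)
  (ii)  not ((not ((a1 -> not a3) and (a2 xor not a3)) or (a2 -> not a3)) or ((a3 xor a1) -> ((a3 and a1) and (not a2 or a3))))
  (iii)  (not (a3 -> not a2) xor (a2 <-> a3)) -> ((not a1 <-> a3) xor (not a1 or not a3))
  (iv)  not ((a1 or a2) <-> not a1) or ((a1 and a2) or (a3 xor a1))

iii

(i): at (0,0,0) it gives 0, but g = 1 — eliminated.
(ii): at (0,0,0) it gives 0, but g = 1 — eliminated.
(iv): at (0,1,0) it gives 0, but g = 1 — eliminated.
(iii) is the remaining candidate, and it agrees with g on all 8 inputs.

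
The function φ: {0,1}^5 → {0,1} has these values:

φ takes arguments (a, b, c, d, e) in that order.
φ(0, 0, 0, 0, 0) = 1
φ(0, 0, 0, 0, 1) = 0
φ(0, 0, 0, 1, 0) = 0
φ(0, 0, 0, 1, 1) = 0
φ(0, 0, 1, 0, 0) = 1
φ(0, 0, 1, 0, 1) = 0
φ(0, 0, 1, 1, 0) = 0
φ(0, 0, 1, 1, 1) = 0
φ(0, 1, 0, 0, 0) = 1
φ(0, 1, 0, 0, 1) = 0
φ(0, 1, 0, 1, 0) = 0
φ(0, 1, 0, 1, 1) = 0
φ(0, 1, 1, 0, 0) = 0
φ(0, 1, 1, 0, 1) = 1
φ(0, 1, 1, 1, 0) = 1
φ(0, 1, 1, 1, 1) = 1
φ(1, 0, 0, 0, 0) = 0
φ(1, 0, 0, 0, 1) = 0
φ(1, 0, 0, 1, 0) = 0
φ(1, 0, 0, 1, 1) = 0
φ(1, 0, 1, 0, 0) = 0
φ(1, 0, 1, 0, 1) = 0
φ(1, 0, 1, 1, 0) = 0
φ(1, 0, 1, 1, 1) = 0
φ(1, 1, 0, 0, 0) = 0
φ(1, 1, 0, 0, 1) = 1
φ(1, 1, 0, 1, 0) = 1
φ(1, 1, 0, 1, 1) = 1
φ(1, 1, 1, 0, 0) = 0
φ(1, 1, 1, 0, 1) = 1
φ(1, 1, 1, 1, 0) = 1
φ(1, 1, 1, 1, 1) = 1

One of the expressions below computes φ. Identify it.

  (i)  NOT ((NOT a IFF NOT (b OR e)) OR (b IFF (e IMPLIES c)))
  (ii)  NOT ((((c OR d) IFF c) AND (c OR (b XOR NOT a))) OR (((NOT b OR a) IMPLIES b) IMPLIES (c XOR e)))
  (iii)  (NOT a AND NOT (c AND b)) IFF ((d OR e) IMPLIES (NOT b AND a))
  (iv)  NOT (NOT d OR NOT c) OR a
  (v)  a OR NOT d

(i) fails at (0,0,0,0,0): the formula yields 0, φ is 1.
(ii) fails at (0,0,0,0,0): the formula yields 0, φ is 1.
(iv) fails at (0,0,0,0,0): the formula yields 0, φ is 1.
(v) fails at (0,0,0,0,1): the formula yields 1, φ is 0.
That leaves (iii). Evaluating it on every row reproduces the table of φ exactly.

iii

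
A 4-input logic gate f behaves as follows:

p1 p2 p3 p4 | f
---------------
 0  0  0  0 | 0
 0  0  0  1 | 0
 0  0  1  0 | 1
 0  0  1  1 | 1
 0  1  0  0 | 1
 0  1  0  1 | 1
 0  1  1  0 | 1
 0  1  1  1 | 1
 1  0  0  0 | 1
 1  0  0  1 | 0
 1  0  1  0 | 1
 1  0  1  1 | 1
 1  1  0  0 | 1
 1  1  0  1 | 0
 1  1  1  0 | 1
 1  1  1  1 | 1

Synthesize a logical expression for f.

f(p1, p2, p3, p4) = ¬((((((¬p1 ∧ ¬p2) ∧ ¬p3) ∧ ¬p4) ∨ (((¬p1 ∧ ¬p2) ∧ ¬p3) ∧ p4)) ∨ (((p1 ∧ ¬p2) ∧ ¬p3) ∧ p4)) ∨ (((p1 ∧ p2) ∧ ¬p3) ∧ p4))

The 0-rows are (0,0,0,0), (0,0,0,1), (1,0,0,1), (1,1,0,1). Take each as a conjunction (¬p1·¬p2·¬p3·¬p4, ¬p1·¬p2·¬p3·p4, p1·¬p2·¬p3·p4, p1·p2·¬p3·p4), form their disjunction, and complement — that gives a formula that is 1 everywhere f is.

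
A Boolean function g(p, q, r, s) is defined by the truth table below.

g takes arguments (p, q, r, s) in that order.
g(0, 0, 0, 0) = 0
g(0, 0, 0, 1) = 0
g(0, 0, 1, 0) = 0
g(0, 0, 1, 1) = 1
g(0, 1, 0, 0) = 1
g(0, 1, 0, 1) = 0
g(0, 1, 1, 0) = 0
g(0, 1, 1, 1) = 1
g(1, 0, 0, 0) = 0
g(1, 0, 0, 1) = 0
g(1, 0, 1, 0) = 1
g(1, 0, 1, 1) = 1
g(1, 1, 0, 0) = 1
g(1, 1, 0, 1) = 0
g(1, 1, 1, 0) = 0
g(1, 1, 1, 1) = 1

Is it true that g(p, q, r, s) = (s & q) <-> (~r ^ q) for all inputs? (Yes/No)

No

Evaluate (s & q) <-> (~r ^ q) on each row and compare to g:
  p=0, q=0, r=0, s=0: formula gives 0, g = 0 ✓
  p=0, q=0, r=0, s=1: formula gives 0, g = 0 ✓
  p=0, q=0, r=1, s=0: formula gives 1, but g = 0 ✗
A single disagreement suffices: at (0,0,1,0) they differ, so the formula does not compute g.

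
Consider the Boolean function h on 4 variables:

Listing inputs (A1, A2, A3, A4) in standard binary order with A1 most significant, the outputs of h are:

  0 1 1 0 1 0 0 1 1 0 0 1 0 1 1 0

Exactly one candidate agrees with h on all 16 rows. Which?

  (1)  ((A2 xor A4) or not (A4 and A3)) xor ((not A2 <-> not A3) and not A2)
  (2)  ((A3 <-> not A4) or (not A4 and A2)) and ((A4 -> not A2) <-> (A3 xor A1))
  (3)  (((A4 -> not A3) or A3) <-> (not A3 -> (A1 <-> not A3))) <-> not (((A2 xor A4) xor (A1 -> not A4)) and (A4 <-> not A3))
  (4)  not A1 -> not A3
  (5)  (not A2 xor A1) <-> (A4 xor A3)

5

(1): at (0,0,0,1) it gives 0, but h = 1 — eliminated.
(2): at (0,0,0,1) it gives 0, but h = 1 — eliminated.
(3): at (0,0,0,1) it gives 0, but h = 1 — eliminated.
(4): at (0,0,0,0) it gives 1, but h = 0 — eliminated.
(5) is the remaining candidate, and it agrees with h on all 16 inputs.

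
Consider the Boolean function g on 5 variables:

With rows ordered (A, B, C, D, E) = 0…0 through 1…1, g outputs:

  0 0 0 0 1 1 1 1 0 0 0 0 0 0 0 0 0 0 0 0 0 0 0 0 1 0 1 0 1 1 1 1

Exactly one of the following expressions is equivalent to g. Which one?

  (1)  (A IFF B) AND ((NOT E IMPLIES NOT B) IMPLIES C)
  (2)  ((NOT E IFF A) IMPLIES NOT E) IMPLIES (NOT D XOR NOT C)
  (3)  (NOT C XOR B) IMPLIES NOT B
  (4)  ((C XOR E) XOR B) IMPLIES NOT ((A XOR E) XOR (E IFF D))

1

(2): at (0,0,0,0,1) it gives 1, but g = 0 — eliminated.
(3): at (0,0,0,0,0) it gives 1, but g = 0 — eliminated.
(4): at (0,0,0,0,0) it gives 1, but g = 0 — eliminated.
Only (1) survives; checking it on all 32 rows confirms it matches g.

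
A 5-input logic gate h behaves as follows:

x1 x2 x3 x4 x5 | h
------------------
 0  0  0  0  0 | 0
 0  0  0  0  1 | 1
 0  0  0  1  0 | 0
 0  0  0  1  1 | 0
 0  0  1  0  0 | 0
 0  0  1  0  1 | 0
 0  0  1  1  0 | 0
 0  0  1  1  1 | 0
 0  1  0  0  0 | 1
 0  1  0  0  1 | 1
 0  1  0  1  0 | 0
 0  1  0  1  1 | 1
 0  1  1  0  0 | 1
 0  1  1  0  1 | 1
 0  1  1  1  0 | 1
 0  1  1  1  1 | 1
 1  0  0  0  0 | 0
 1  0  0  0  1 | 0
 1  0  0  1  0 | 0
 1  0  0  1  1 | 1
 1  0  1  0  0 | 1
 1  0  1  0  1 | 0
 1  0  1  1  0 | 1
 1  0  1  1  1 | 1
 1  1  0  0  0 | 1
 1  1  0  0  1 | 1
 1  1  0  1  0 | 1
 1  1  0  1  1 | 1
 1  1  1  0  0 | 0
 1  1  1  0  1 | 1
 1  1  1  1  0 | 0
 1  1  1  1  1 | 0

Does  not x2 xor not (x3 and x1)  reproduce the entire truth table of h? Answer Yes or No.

Check the formula against h row by row:
  x1=0, x2=0, x3=0, x4=0, x5=0: formula gives 0, h = 0 ✓
  x1=0, x2=0, x3=0, x4=0, x5=1: formula gives 0, but h = 1 ✗
Row (0,0,0,0,1) is a counterexample, so the formula is not equivalent to h.

No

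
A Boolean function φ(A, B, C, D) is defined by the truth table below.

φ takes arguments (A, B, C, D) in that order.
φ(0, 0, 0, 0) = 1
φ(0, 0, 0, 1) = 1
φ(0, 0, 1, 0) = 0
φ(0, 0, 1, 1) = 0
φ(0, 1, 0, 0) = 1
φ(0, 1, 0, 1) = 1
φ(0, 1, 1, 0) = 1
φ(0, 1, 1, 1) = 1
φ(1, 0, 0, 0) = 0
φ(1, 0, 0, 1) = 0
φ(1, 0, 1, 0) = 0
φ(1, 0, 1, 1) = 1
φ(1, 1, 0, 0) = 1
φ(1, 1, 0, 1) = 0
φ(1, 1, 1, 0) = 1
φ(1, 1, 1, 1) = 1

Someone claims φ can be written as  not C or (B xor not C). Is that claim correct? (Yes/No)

Check the formula against φ row by row:
  A=0, B=0, C=0, D=0: formula gives 1, φ = 1 ✓
  A=0, B=0, C=0, D=1: formula gives 1, φ = 1 ✓
  A=0, B=0, C=1, D=0: formula gives 0, φ = 0 ✓
  A=0, B=0, C=1, D=1: formula gives 0, φ = 0 ✓
  …
  A=1, B=0, C=0, D=0: formula gives 1, but φ = 0 ✗
Row (1,0,0,0) is a counterexample, so the formula is not equivalent to φ.

No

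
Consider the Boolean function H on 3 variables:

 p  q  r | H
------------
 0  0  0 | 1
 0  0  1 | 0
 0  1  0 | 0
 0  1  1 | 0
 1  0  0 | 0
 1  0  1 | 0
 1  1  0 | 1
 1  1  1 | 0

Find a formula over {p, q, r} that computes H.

H(p, q, r) = ((p' · q') · r') + ((p · q) · r')

The 1-rows are (0,0,0), (1,1,0). Each contributes one minterm — ¬p·¬q·¬r; p·q·¬r — and their disjunction is a sum-of-products form of H.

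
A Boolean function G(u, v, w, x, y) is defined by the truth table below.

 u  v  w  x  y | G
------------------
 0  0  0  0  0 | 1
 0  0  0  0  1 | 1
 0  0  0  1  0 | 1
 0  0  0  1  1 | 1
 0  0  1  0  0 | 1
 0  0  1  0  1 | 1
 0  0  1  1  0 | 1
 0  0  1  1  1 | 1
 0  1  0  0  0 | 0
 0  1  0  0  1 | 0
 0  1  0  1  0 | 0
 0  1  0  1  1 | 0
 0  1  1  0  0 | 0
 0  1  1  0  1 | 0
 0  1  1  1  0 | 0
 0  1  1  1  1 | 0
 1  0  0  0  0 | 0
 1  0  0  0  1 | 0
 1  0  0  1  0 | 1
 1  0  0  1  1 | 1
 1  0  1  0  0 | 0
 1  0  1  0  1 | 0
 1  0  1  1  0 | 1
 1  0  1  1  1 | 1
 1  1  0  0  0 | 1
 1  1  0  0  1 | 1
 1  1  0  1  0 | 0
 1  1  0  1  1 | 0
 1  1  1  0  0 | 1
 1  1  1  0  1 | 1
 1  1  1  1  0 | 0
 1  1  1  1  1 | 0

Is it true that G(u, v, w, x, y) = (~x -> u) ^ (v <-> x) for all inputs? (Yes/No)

Yes

Evaluate (~x -> u) ^ (v <-> x) on each row and compare to G:
  u=0, v=0, w=0, x=0, y=0: formula gives 1, G = 1 ✓
  u=0, v=0, w=0, x=0, y=1: formula gives 1, G = 1 ✓
  u=0, v=0, w=0, x=1, y=0: formula gives 1, G = 1 ✓
  u=0, v=0, w=0, x=1, y=1: formula gives 1, G = 1 ✓
  … (the remaining 28 rows also agree.)
No disagreement on any input; they are logically equivalent.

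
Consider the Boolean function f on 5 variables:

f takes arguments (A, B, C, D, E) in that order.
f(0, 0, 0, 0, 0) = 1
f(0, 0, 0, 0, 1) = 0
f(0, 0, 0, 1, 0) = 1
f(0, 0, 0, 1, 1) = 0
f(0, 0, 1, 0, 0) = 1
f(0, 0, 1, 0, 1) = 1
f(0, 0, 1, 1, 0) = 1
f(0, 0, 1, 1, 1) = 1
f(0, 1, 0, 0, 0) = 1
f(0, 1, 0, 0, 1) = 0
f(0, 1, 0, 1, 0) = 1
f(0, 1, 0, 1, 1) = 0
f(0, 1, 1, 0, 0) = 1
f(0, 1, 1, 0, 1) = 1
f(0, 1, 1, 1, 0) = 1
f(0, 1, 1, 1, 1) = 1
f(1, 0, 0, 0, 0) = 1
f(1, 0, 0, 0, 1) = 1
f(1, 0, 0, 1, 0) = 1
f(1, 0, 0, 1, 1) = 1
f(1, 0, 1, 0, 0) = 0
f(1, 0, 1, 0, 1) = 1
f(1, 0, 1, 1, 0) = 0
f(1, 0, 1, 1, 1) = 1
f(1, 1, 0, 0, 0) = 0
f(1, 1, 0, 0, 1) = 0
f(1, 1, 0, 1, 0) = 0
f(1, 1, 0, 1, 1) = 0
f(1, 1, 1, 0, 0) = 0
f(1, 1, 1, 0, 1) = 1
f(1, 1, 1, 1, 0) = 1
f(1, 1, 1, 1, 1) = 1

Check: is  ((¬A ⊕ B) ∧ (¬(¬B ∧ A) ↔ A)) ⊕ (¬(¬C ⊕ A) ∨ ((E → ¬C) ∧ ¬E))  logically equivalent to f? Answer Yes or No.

No

Evaluate ((¬A ⊕ B) ∧ (¬(¬B ∧ A) ↔ A)) ⊕ (¬(¬C ⊕ A) ∨ ((E → ¬C) ∧ ¬E)) on each row and compare to f:
  A=0, B=0, C=0, D=0, E=0: formula gives 1, f = 1 ✓
  A=0, B=0, C=0, D=0, E=1: formula gives 0, f = 0 ✓
  A=0, B=0, C=0, D=1, E=0: formula gives 1, f = 1 ✓
  A=0, B=0, C=0, D=1, E=1: formula gives 0, f = 0 ✓
  …
  A=1, B=0, C=1, D=0, E=0: formula gives 1, but f = 0 ✗
Since they disagree at (1,0,1,0,0), the expression is not a correct formula for f.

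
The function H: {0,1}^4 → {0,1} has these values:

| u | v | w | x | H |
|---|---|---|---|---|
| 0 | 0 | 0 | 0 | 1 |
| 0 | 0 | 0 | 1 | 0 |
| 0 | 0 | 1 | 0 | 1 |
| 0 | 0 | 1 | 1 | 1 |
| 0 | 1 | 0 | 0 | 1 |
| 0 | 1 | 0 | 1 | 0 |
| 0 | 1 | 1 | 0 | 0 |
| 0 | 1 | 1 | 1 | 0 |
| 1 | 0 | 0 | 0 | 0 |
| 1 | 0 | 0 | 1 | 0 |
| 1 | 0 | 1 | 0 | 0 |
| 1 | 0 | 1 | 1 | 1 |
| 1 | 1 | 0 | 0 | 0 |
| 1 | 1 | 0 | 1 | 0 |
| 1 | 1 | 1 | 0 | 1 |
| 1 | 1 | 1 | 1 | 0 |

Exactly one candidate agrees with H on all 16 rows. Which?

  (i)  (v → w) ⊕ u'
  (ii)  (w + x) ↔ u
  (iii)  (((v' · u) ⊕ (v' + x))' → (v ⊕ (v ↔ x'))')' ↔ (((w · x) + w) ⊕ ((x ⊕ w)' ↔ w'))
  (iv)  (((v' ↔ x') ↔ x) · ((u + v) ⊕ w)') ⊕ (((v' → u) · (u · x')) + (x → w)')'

iv

(i): at (0,0,0,0) it gives 0, but H = 1 — eliminated.
(ii): at (0,0,1,0) it gives 0, but H = 1 — eliminated.
(iii): at (0,0,0,0) it gives 0, but H = 1 — eliminated.
That leaves (iv). Evaluating it on every row reproduces the table of H exactly.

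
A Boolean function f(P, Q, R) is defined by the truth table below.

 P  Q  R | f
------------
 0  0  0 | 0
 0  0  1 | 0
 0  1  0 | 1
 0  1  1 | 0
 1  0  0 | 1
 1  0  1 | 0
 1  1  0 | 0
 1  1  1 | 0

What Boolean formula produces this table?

f(P, Q, R) = ((¬P ∧ Q) ∧ ¬R) ∨ ((P ∧ ¬Q) ∧ ¬R)

Collect the rows where f=1 — (0,1,0), (1,0,0) — and write one minterm per row: ¬P·Q·¬R, P·¬Q·¬R. Their union (logical OR) reproduces the table exactly.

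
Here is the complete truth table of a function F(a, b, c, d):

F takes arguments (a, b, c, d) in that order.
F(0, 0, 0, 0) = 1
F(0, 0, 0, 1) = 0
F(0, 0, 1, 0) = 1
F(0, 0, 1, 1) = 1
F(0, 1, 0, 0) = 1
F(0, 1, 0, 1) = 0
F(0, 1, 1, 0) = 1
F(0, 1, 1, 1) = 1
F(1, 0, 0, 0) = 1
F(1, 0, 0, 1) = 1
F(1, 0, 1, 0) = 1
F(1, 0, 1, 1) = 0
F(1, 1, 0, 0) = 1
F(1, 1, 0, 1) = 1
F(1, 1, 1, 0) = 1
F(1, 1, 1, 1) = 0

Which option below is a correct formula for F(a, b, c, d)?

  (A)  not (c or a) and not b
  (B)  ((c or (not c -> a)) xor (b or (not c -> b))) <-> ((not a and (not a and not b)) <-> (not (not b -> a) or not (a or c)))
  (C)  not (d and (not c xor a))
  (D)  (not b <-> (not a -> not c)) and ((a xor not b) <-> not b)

C

(A) fails at (0,0,0,1): the formula yields 1, F is 0.
(B) fails at (0,0,0,0): the formula yields 0, F is 1.
(D) fails at (0,0,0,1): the formula yields 1, F is 0.
That leaves (C). Evaluating it on every row reproduces the table of F exactly.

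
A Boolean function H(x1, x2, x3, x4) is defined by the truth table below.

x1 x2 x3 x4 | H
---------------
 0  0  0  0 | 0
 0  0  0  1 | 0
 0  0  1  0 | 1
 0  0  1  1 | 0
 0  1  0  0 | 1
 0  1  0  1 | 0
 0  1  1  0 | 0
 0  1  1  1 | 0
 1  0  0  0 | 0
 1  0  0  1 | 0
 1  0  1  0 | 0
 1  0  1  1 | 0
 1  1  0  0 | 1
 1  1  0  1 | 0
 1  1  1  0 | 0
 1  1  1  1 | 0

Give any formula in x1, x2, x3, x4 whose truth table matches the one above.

H(x1, x2, x3, x4) = ((((not x1 and not x2) and x3) and not x4) or (((not x1 and x2) and not x3) and not x4)) or (((x1 and x2) and not x3) and not x4)

H=1 on 3 inputs: (0,0,1,0), (0,1,0,0), (1,1,0,0). Reading each as a conjunction of literals (¬x1·¬x2·x3·¬x4, ¬x1·x2·¬x3·¬x4, x1·x2·¬x3·¬x4) and taking the OR gives the canonical DNF.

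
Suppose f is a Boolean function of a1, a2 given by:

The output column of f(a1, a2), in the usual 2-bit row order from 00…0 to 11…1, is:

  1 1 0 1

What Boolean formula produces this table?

f(a1, a2) = (a1 · a2')'

Only row (1,0) gives 0. So f is 1 everywhere except there — the complement of the minterm a1·¬a2.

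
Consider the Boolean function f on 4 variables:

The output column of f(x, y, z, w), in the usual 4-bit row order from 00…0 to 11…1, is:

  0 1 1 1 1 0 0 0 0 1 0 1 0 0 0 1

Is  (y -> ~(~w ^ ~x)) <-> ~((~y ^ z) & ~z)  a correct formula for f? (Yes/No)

Evaluate (y -> ~(~w ^ ~x)) <-> ~((~y ^ z) & ~z) on each row and compare to f:
  x=0, y=0, z=0, w=0: formula gives 0, f = 0 ✓
  x=0, y=0, z=0, w=1: formula gives 0, but f = 1 ✗
Row (0,0,0,1) is a counterexample, so the formula is not equivalent to f.

No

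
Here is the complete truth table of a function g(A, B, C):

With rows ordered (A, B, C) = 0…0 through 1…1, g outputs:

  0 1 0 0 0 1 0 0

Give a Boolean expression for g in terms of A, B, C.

g(A, B, C) = ((NOT A AND NOT B) AND C) OR ((A AND NOT B) AND C)

Collect the rows where g=1 — (0,0,1), (1,0,1) — and write one minterm per row: ¬A·¬B·C, A·¬B·C. Their union (logical OR) reproduces the table exactly.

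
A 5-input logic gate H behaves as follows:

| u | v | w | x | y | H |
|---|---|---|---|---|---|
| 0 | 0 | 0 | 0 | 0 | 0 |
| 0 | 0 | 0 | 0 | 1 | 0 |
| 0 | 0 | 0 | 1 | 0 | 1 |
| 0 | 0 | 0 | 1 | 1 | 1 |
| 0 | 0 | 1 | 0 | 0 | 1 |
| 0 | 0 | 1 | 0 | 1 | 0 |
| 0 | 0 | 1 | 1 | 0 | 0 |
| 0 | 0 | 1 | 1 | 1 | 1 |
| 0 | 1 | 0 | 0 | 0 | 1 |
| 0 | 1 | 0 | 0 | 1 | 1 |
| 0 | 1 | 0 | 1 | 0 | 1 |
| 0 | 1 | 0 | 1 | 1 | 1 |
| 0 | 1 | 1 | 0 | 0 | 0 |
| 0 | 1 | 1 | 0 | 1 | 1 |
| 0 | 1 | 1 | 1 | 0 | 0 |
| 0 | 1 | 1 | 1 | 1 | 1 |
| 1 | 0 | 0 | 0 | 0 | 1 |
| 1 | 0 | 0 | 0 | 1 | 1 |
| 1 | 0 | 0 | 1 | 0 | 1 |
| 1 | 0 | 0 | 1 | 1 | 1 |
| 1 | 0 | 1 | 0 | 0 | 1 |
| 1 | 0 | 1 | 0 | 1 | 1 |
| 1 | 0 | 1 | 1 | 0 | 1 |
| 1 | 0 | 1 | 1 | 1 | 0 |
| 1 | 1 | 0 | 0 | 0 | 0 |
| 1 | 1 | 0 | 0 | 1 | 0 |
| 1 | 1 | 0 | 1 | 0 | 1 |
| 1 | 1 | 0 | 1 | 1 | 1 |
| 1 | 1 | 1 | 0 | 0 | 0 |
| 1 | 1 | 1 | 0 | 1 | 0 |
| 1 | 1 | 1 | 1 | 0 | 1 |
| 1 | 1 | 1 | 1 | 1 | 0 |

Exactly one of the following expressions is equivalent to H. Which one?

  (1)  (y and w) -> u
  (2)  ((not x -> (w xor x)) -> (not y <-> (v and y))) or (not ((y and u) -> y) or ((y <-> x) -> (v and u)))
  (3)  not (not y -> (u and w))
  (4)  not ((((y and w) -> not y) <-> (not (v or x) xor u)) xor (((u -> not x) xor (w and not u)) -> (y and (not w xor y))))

4

(1): at (0,0,0,0,0) it gives 1, but H = 0 — eliminated.
(2): at (0,0,0,0,0) it gives 1, but H = 0 — eliminated.
(3): at (0,0,0,0,0) it gives 1, but H = 0 — eliminated.
That leaves (4). Evaluating it on every row reproduces the table of H exactly.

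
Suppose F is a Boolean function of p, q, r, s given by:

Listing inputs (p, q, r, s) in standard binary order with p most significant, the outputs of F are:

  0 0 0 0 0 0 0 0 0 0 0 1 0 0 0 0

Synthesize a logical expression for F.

F(p, q, r, s) = ((p and not q) and r) and s

F is 1 on exactly one input, (1,0,1,1), whose minterm is p·¬q·r·s. So F is just that conjunction.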